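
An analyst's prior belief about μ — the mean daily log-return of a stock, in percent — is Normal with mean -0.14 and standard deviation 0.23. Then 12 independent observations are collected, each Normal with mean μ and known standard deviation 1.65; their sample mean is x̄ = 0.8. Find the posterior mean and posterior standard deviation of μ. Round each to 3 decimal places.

Posterior mean ≈ 0.038; posterior SD ≈ 0.207

With known σ, the Normal prior is conjugate. Weight on the data is w = (n/σ²)/(n/σ² + 1/τ₀²) = 4.40771/(4.40771+18.9036) = 0.18908.
Posterior mean = w·x̄ + (1−w)·μ₀ = 0.18908·0.8 + 0.81092·-0.14 = 0.038. Posterior variance = 1/(4.40771+18.9036) = 0.0428976, so SD = 0.207.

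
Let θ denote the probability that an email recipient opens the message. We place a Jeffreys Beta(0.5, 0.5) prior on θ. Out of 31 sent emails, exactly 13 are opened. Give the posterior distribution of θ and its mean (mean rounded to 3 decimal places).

Posterior: Beta(13.5, 18.5); mean ≈ 0.422

Observing 13 successes and 18 failures updates Beta(0.5, 0.5) by adding the success and failure counts to the two shape parameters: α = 0.5+13 = 13.5, β = 0.5+18 = 18.5.
E[θ | data] = 13.5/(13.5+18.5) = 0.422.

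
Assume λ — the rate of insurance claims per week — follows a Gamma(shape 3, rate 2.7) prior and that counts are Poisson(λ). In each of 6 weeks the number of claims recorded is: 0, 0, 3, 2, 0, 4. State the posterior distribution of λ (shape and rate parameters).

The Poisson likelihood adds the total count to the shape and the number of exposure periods to the rate. Here ∑xᵢ = 9 and n = 6, so shape 3→12 and rate 2.7→8.7.

Posterior: Gamma(shape=12, rate=8.7)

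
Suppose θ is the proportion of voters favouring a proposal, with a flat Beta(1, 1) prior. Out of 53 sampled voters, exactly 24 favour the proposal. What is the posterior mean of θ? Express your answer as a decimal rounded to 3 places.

Posterior mean ≈ 0.455

The binomial likelihood is conjugate to the Beta prior: with 24 successes and 29 failures, the posterior is Beta(1+24, 1+29) = Beta(25, 30).
Posterior mean = α/(α+β) = 25/55 = 0.455.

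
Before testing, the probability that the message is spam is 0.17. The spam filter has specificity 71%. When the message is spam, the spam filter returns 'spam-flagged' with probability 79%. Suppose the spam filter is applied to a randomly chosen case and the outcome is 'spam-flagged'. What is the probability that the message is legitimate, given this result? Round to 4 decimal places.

Write H for 'the message is spam'. Prior odds H:¬H = 0.17/0.83 = 0.20482. For the 'spam-flagged' outcome, the likelihood ratio is 0.79/0.29 = 2.7241.
Posterior odds = 0.20482 × 2.7241 = 0.55796, so P(H|E) = 0.55796/(1+0.55796) = 0.3581. Then P(¬H|E) = 1 − 0.3581 = 0.6419.

P(¬H | E) ≈ 0.6419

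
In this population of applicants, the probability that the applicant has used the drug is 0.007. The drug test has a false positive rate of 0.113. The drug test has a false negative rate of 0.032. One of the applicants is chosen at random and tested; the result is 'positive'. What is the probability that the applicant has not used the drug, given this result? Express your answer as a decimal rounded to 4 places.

Write H for 'the applicant has used the drug'. Prior odds H:¬H = 0.007/0.993 = 0.0070493. For the 'positive' outcome, the likelihood ratio is 0.968/0.113 = 8.5664.
Posterior odds = 0.0070493 × 8.5664 = 0.060387, so P(H|E) = 0.060387/(1+0.060387) = 0.0569. Then P(¬H|E) = 1 − 0.0569 = 0.9431.

P(¬H | E) ≈ 0.9431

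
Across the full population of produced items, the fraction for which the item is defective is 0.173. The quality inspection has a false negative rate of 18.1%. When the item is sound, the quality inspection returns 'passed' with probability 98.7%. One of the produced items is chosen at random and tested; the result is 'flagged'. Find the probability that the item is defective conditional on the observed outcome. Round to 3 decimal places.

Write H for 'the item is defective'. Prior odds H:¬H = 0.173/0.827 = 0.20919. For the 'flagged' outcome, the likelihood ratio is 0.819/0.013 = 63.000.
Posterior odds = 0.20919 × 63.000 = 13.179, so P(H|E) = 13.179/(1+13.179) = 0.929.

P(H | E) ≈ 0.929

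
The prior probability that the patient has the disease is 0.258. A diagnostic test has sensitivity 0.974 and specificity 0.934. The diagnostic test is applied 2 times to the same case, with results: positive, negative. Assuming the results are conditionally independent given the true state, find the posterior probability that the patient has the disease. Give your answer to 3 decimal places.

Posterior P(H) ≈ 0.125

With H the event that the patient has the disease, the joint likelihood of the observed sequence is P(data|H) = 0.974·0.026 = 0.025324 and P(data|¬H) = 0.066·0.934 = 0.061644.
Bayes: P(H|data) = 0.258·0.025324 / (0.258·0.025324 + 0.742·0.061644) = 0.0065336/0.052273 = 0.1250.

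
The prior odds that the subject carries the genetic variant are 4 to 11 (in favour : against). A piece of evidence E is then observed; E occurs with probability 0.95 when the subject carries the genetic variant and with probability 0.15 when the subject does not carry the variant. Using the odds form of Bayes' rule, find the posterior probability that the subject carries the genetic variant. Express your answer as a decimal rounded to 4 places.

Posterior probability ≈ 0.6972

Prior odds = 4/11 = 0.36364.
Likelihood ratio for E = 0.95/0.15 = 6.3333.
Posterior odds = prior odds × LR = 2.3030.
Posterior probability = odds/(1+odds) = 2.3030/3.3030 = 0.6972.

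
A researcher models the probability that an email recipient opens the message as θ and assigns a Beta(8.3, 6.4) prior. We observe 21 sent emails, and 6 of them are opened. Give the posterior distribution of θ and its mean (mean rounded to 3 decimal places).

Observing 6 successes and 15 failures updates Beta(8.3, 6.4) by adding the success and failure counts to the two shape parameters: α = 8.3+6 = 14.3, β = 6.4+15 = 21.4.
Posterior mean = α/(α+β) = 14.3/35.7 = 0.401.

Posterior: Beta(14.3, 21.4); mean ≈ 0.401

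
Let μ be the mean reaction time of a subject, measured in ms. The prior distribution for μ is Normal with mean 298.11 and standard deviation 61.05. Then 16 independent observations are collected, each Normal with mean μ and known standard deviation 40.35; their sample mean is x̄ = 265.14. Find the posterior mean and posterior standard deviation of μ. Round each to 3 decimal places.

Posterior mean ≈ 266.016; posterior SD ≈ 9.953

Prior precision 1/τ₀² = 1/61.05² = 0.00026830; data precision n/σ² = 16/40.35² = 0.00982727.
Posterior precision = 0.00026830 + 0.00982727 = 0.0100956, giving posterior SD = 1/√0.0100956 = 9.953.
Posterior mean = (0.00026830·298.11 + 0.00982727·265.14) / 0.0100956 = 266.016.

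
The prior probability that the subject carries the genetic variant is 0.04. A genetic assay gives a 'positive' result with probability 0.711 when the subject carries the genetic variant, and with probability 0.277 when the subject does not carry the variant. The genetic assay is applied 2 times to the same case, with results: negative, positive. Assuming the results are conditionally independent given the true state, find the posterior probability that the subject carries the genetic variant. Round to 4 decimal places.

Let H be the event that the subject carries the genetic variant; start with P(H) = 0.04. P('positive'|H) = 0.711, P('positive'|¬H) = 0.277.
Update on result 1 ('negative'): P(H) ← 0.289·0.0400 / (0.289·0.0400 + 0.723·0.9600) = 0.011560/0.70564 = 0.0164.
Update on result 2 ('positive'): P(H) ← 0.711·0.0164 / (0.711·0.0164 + 0.277·0.9836) = 0.011648/0.28411 = 0.0410.

Posterior P(H) ≈ 0.0410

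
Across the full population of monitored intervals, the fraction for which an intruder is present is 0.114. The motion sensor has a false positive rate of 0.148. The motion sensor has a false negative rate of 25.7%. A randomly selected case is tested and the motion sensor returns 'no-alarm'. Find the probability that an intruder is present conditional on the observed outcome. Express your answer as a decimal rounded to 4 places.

P(H | E) ≈ 0.0374

Write H for 'an intruder is present'. Prior odds H:¬H = 0.114/0.886 = 0.12867. For the 'no-alarm' outcome, the likelihood ratio is 0.257/0.852 = 0.30164.
Posterior odds = 0.12867 × 0.30164 = 0.038812, so P(H|E) = 0.038812/(1+0.038812) = 0.0374.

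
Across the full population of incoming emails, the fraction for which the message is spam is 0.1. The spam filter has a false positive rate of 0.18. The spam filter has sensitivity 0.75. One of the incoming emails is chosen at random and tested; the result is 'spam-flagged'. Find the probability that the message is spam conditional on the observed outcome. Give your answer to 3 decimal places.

Let H be the event that the message is spam. P(H) = 0.1, so P(¬H) = 0.9. With E the 'spam-flagged' result, P(E|H) = 0.75 and P(E|¬H) = 0.18.
P(E) = 0.75·0.1 + 0.18·0.9 = 0.075000 + 0.16200 = 0.23700.
By Bayes' theorem, P(H|E) = 0.075000 / 0.23700 = 0.316.

P(H | E) ≈ 0.316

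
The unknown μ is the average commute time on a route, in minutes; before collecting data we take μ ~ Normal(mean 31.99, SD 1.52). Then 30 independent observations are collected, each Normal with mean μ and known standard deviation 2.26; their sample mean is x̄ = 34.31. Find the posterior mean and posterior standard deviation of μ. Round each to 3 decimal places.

Posterior mean ≈ 34.151; posterior SD ≈ 0.398

With known σ, the Normal prior is conjugate. Weight on the data is w = (n/σ²)/(n/σ² + 1/τ₀²) = 5.87360/(5.87360+0.432825) = 0.93137.
Posterior mean = w·x̄ + (1−w)·μ₀ = 0.93137·34.31 + 0.068632·31.99 = 34.151. Posterior variance = 1/(5.87360+0.432825) = 0.158568, so SD = 0.398.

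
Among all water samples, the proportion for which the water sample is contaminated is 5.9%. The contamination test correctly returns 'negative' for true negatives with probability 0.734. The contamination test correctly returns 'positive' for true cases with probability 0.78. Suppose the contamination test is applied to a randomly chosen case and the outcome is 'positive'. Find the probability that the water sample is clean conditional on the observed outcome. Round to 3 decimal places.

Let H be the event that the water sample is contaminated. P(H) = 0.059, so P(¬H) = 0.941. With E the 'positive' result, P(E|H) = 0.78 and P(E|¬H) = 0.266.
P(E) = 0.78·0.059 + 0.266·0.941 = 0.046020 + 0.25031 = 0.29633.
By Bayes' theorem, P(H|E) = 0.046020 / 0.29633 = 0.155. Hence P(¬H|E) = 1 − 0.155 = 0.845.

P(¬H | E) ≈ 0.845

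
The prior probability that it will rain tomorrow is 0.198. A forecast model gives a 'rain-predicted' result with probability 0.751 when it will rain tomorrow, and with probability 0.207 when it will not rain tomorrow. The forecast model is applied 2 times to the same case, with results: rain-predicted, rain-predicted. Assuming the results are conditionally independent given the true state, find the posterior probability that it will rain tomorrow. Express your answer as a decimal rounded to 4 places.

Let H be the event that it will rain tomorrow; start with P(H) = 0.198. P('rain-predicted'|H) = 0.751, P('rain-predicted'|¬H) = 0.207.
Update on result 1 ('rain-predicted'): P(H) ← 0.751·0.1980 / (0.751·0.1980 + 0.207·0.8020) = 0.14870/0.31471 = 0.4725.
Update on result 2 ('rain-predicted'): P(H) ← 0.751·0.4725 / (0.751·0.4725 + 0.207·0.5275) = 0.35484/0.46403 = 0.7647.

Posterior P(H) ≈ 0.7647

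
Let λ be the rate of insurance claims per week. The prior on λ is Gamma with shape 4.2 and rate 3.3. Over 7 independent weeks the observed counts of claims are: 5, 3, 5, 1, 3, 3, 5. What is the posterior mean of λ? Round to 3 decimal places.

Posterior mean ≈ 2.835

Total count ∑xᵢ = 25 over n = 7 weeks.
Gamma is conjugate to the Poisson likelihood: posterior is Gamma(shape = 4.2+25 = 29.2, rate = 3.3+7 = 10.3).
Posterior mean = shape/rate = 29.2/10.3 = 2.835.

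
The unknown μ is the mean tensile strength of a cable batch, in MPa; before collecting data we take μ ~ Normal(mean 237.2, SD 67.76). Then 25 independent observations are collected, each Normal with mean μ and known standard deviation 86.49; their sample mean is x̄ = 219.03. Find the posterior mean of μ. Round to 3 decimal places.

Posterior mean ≈ 220.142

Prior precision 1/τ₀² = 1/67.76² = 0.00021780; data precision n/σ² = 25/86.49² = 0.00334201.
Posterior precision = 0.00021780 + 0.00334201 = 0.00355981.
Posterior mean = (0.00021780·237.2 + 0.00334201·219.03) / 0.00355981 = 220.142.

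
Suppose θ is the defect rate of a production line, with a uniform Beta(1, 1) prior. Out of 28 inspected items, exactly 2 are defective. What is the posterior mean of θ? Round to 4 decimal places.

Posterior mean ≈ 0.1000

Observing 2 successes and 26 failures updates Beta(1, 1) by adding the success and failure counts to the two shape parameters: α = 1+2 = 3, β = 1+26 = 27.
E[θ | data] = 3/(3+27) = 0.1000.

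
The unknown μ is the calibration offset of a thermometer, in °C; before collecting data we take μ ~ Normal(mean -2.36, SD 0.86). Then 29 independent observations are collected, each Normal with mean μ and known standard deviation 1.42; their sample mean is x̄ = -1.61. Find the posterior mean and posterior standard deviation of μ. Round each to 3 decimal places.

Posterior mean ≈ -1.674; posterior SD ≈ 0.252

Prior precision 1/τ₀² = 1/0.86² = 1.35208; data precision n/σ² = 29/1.42² = 14.3821.
Posterior precision = 1.35208 + 14.3821 = 15.7341, giving posterior SD = 1/√15.7341 = 0.252.
Posterior mean = (1.35208·-2.36 + 14.3821·-1.61) / 15.7341 = -1.674.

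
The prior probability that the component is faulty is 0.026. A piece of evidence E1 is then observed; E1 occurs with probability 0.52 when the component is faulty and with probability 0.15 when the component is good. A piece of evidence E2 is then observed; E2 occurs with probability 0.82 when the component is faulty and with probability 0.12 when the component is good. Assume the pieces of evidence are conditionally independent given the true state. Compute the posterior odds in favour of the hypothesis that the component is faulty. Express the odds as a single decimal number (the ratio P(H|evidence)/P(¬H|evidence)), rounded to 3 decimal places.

Posterior odds ≈ 0.632

Prior odds = 0.026/(1−0.026) = 0.026694.
Likelihood ratio for E1 = 0.52/0.15 = 3.4667.
Likelihood ratio for E2 = 0.82/0.12 = 6.8333.
Posterior odds = prior odds × LR₁ × LR₂ = 0.63235.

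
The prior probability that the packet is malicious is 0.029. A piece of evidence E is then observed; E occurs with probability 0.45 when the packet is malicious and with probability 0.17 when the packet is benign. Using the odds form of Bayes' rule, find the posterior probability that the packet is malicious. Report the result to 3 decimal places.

Posterior probability ≈ 0.073

Prior odds = 0.029/(1−0.029) = 0.029866.
Likelihood ratio for E = 0.45/0.17 = 2.6471.
Posterior odds = prior odds × LR = 0.079057.
Posterior probability = odds/(1+odds) = 0.079057/1.0791 = 0.073.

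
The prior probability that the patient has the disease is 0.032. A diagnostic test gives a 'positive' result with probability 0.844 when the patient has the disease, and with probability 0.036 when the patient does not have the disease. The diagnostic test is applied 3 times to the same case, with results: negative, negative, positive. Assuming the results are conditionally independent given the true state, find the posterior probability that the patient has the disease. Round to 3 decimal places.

Posterior P(H) ≈ 0.020

Let H be the event that the patient has the disease; start with P(H) = 0.032. P('positive'|H) = 0.844, P('positive'|¬H) = 0.036.
Update on result 1 ('negative'): P(H) ← 0.156·0.0320 / (0.156·0.0320 + 0.964·0.9680) = 0.0049920/0.93814 = 0.0053.
Update on result 2 ('negative'): P(H) ← 0.156·0.0053 / (0.156·0.0053 + 0.964·0.9947) = 0.00083010/0.95970 = 0.0009.
Update on result 3 ('positive'): P(H) ← 0.844·0.0009 / (0.844·0.0009 + 0.036·0.9991) = 0.00073002/0.036699 = 0.0199.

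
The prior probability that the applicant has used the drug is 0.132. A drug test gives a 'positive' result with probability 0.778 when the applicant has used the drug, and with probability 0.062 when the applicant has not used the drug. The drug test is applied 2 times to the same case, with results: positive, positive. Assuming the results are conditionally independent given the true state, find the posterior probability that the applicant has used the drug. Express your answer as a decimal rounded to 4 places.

With H the event that the applicant has used the drug, the joint likelihood of the observed sequence is P(data|H) = 0.778·0.778 = 0.60528 and P(data|¬H) = 0.062·0.062 = 0.0038440.
Bayes: P(H|data) = 0.132·0.60528 / (0.132·0.60528 + 0.868·0.0038440) = 0.079897/0.083234 = 0.9599.

Posterior P(H) ≈ 0.9599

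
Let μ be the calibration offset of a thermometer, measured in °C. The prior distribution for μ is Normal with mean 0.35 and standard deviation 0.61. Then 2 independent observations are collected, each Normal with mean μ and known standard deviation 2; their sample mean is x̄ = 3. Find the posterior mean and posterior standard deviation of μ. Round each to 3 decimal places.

Prior precision 1/τ₀² = 1/0.61² = 2.68745; data precision n/σ² = 2/2² = 0.500000.
Posterior precision = 2.68745 + 0.500000 = 3.18745, giving posterior SD = 1/√3.18745 = 0.560.
Posterior mean = (2.68745·0.35 + 0.500000·3) / 3.18745 = 0.766.

Posterior mean ≈ 0.766; posterior SD ≈ 0.560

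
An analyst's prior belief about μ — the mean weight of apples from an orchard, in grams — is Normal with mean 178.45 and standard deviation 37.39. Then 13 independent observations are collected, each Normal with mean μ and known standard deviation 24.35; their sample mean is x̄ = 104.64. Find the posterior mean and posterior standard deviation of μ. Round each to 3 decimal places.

Posterior mean ≈ 106.972; posterior SD ≈ 6.646

Prior precision 1/τ₀² = 1/37.39² = 0.00071530; data precision n/σ² = 13/24.35² = 0.0219253.
Posterior precision = 0.00071530 + 0.0219253 = 0.0226406, giving posterior SD = 1/√0.0226406 = 6.646.
Posterior mean = (0.00071530·178.45 + 0.0219253·104.64) / 0.0226406 = 106.972.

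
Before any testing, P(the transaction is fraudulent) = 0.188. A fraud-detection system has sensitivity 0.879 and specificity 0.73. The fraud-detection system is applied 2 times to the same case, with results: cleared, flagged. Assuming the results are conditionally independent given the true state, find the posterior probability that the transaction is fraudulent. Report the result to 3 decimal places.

Let H be the event that the transaction is fraudulent; start with P(H) = 0.188. P('flagged'|H) = 0.879, P('flagged'|¬H) = 0.27.
Update on result 1 ('cleared'): P(H) ← 0.121·0.1880 / (0.121·0.1880 + 0.73·0.8120) = 0.022748/0.61551 = 0.0370.
Update on result 2 ('flagged'): P(H) ← 0.879·0.0370 / (0.879·0.0370 + 0.27·0.9630) = 0.032486/0.29251 = 0.1111.

Posterior P(H) ≈ 0.111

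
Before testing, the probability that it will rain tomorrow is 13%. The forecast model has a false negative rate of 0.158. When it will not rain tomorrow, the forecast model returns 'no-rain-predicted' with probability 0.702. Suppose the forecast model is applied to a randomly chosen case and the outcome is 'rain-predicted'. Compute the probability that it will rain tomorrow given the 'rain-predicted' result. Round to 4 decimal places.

Write H for 'it will rain tomorrow'. Prior odds H:¬H = 0.13/0.87 = 0.14943. For the 'rain-predicted' outcome, the likelihood ratio is 0.842/0.298 = 2.8255.
Posterior odds = 0.14943 × 2.8255 = 0.42220, so P(H|E) = 0.42220/(1+0.42220) = 0.2969.

P(H | E) ≈ 0.2969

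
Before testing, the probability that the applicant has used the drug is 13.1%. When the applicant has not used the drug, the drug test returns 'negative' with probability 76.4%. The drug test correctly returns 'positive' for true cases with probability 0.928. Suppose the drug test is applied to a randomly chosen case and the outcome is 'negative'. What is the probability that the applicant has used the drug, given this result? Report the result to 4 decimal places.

Let H be the event that the applicant has used the drug. P(H) = 0.131, so P(¬H) = 0.869. With E the 'negative' result, P(E|H) = 0.072 and P(E|¬H) = 0.764.
P(E) = 0.072·0.131 + 0.764·0.869 = 0.0094320 + 0.66392 = 0.67335.
By Bayes' theorem, P(H|E) = 0.0094320 / 0.67335 = 0.0140.

P(H | E) ≈ 0.0140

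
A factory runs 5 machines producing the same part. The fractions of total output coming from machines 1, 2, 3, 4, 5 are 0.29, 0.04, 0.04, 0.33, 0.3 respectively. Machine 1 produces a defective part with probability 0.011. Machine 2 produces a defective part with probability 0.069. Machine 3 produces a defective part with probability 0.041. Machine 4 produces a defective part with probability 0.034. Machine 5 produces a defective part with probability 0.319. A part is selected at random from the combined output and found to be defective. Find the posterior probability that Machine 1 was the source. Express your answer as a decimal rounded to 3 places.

Posterior probability ≈ 0.028

P(defective|M1) = 0.011; P(defective|M2) = 0.069; P(defective|M3) = 0.041; P(defective|M4) = 0.034; P(defective|M5) = 0.319.
Prior × likelihood for each source: 0.29·0.011=0.003190, 0.04·0.069=0.002760, 0.04·0.041=0.001640, 0.33·0.034=0.01122, 0.3·0.319=0.09570. Summing gives P(defective) = 0.11451.
P(Machine 1 | defective) = 0.003190 / 0.11451 = 0.028.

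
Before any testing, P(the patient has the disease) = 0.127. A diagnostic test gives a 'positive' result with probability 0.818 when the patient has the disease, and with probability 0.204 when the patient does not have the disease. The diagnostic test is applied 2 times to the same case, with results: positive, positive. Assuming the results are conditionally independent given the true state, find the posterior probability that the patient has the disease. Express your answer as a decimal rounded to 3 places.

Posterior P(H) ≈ 0.701

Let H be the event that the patient has the disease; start with P(H) = 0.127. P('positive'|H) = 0.818, P('positive'|¬H) = 0.204.
Update on result 1 ('positive'): P(H) ← 0.818·0.1270 / (0.818·0.1270 + 0.204·0.8730) = 0.10389/0.28198 = 0.3684.
Update on result 2 ('positive'): P(H) ← 0.818·0.3684 / (0.818·0.3684 + 0.204·0.6316) = 0.30137/0.43021 = 0.7005.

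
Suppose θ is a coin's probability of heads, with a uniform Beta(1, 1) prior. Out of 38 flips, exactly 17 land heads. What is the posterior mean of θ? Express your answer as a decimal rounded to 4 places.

Observing 17 successes and 21 failures updates Beta(1, 1) by adding the success and failure counts to the two shape parameters: α = 1+17 = 18, β = 1+21 = 22.
Posterior mean = α/(α+β) = 18/40 = 0.4500.

Posterior mean ≈ 0.4500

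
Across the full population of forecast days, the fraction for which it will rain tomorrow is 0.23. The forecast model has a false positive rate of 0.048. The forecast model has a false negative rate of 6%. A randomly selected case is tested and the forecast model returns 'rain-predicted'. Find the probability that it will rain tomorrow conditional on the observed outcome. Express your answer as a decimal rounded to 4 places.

Write H for 'it will rain tomorrow'. Prior odds H:¬H = 0.23/0.77 = 0.29870. For the 'rain-predicted' outcome, the likelihood ratio is 0.94/0.048 = 19.583.
Posterior odds = 0.29870 × 19.583 = 5.8496, so P(H|E) = 5.8496/(1+5.8496) = 0.8540.

P(H | E) ≈ 0.8540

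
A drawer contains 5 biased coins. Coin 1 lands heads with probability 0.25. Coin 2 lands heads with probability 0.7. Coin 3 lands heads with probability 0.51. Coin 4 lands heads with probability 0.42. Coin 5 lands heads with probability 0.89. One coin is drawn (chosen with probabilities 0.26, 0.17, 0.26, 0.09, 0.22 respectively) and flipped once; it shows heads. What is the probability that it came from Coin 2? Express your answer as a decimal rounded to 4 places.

Posterior probability ≈ 0.2163

Tabulate prior·likelihood by source: [1] prior 0.26, lik 0.25, product 0.06500; [2] prior 0.17, lik 0.7, product 0.1190; [3] prior 0.26, lik 0.51, product 0.1326; [4] prior 0.09, lik 0.42, product 0.03780; [5] prior 0.22, lik 0.89, product 0.1958.
Normalizing constant = 0.55020; the posterior for Coin 2 is its product over the sum, 0.1190/0.55020 = 0.2163.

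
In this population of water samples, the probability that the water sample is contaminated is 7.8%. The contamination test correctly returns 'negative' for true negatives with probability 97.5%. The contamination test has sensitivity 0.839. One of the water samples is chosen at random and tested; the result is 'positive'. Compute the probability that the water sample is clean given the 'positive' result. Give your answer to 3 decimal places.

Write H for 'the water sample is contaminated'. Prior odds H:¬H = 0.078/0.922 = 0.084599. For the 'positive' outcome, the likelihood ratio is 0.839/0.025 = 33.560.
Posterior odds = 0.084599 × 33.560 = 2.8391, so P(H|E) = 2.8391/(1+2.8391) = 0.740. Then P(¬H|E) = 1 − 0.740 = 0.260.

P(¬H | E) ≈ 0.260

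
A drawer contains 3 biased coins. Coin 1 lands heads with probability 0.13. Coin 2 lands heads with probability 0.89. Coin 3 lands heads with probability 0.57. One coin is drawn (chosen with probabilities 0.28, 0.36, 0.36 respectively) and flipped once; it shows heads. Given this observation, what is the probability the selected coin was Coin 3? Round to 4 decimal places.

Posterior probability ≈ 0.3651

Tabulate prior·likelihood by source: [1] prior 0.28, lik 0.13, product 0.03640; [2] prior 0.36, lik 0.89, product 0.3204; [3] prior 0.36, lik 0.57, product 0.2052.
Normalizing constant = 0.56200; the posterior for Coin 3 is its product over the sum, 0.2052/0.56200 = 0.3651.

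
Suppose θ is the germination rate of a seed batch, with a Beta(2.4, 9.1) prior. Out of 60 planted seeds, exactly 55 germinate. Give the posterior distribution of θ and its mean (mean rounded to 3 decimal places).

The binomial likelihood is conjugate to the Beta prior: with 55 successes and 5 failures, the posterior is Beta(2.4+55, 9.1+5) = Beta(57.4, 14.1).
Posterior mean = α/(α+β) = 57.4/71.5 = 0.803.

Posterior: Beta(57.4, 14.1); mean ≈ 0.803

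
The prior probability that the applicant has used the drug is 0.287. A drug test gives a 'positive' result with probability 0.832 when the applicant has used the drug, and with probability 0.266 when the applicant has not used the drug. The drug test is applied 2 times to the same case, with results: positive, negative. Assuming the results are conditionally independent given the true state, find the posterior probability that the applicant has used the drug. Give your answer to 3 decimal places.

Let H be the event that the applicant has used the drug; start with P(H) = 0.287. P('positive'|H) = 0.832, P('positive'|¬H) = 0.266.
Update on result 1 ('positive'): P(H) ← 0.832·0.2870 / (0.832·0.2870 + 0.266·0.7130) = 0.23878/0.42844 = 0.5573.
Update on result 2 ('negative'): P(H) ← 0.168·0.5573 / (0.168·0.5573 + 0.734·0.4427) = 0.093632/0.41855 = 0.2237.

Posterior P(H) ≈ 0.224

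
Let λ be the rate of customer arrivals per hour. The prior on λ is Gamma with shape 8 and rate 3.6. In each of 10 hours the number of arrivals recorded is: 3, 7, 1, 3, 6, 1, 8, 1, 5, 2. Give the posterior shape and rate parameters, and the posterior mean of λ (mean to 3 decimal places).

The Poisson likelihood adds the total count to the shape and the number of exposure periods to the rate. Here ∑xᵢ = 37 and n = 10, so shape 8→45 and rate 3.6→13.6.
Posterior mean = shape/rate = 45/13.6 = 3.309.

Posterior: Gamma(shape=45, rate=13.6); mean ≈ 3.309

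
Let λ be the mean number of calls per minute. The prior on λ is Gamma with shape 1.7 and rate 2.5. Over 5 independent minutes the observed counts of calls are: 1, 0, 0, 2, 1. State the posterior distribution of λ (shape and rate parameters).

Total count ∑xᵢ = 4 over n = 5 minutes.
Gamma is conjugate to the Poisson likelihood: posterior is Gamma(shape = 1.7+4 = 5.7, rate = 2.5+5 = 7.5).

Posterior: Gamma(shape=5.7, rate=7.5)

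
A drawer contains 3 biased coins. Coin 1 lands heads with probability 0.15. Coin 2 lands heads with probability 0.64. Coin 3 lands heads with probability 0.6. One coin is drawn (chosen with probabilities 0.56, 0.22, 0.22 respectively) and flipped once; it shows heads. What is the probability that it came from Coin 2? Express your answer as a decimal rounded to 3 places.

Posterior probability ≈ 0.395

P(heads|C1) = 0.15; P(heads|C2) = 0.64; P(heads|C3) = 0.6.
Prior × likelihood for each source: 0.56·0.15=0.08400, 0.22·0.64=0.1408, 0.22·0.6=0.1320. Summing gives P(heads) = 0.35680.
P(Coin 2 | heads) = 0.1408 / 0.35680 = 0.395.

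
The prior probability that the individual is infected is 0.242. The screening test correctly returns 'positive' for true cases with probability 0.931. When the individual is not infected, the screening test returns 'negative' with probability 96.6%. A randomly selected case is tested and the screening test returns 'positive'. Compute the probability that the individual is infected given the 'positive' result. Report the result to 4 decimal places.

Write H for 'the individual is infected'. Prior odds H:¬H = 0.242/0.758 = 0.31926. For the 'positive' outcome, the likelihood ratio is 0.931/0.034 = 27.382.
Posterior odds = 0.31926 × 27.382 = 8.7421, so P(H|E) = 8.7421/(1+8.7421) = 0.8974.

P(H | E) ≈ 0.8974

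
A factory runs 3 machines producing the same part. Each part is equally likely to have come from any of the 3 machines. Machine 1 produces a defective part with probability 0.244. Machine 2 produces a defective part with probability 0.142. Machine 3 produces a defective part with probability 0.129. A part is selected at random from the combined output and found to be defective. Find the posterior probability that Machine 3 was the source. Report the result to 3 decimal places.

Tabulate prior·likelihood by source: [1] prior 0.333333, lik 0.244, product 0.08133; [2] prior 0.333333, lik 0.142, product 0.04733; [3] prior 0.333333, lik 0.129, product 0.04300.
Normalizing constant = 0.17167; the posterior for Machine 3 is its product over the sum, 0.04300/0.17167 = 0.250.

Posterior probability ≈ 0.250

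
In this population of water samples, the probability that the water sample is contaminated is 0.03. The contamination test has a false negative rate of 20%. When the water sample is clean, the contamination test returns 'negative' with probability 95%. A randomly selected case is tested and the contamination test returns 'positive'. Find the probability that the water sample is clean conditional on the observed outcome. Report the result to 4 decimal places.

P(¬H | E) ≈ 0.6690

Write H for 'the water sample is contaminated'. Prior odds H:¬H = 0.03/0.97 = 0.030928. For the 'positive' outcome, the likelihood ratio is 0.8/0.05 = 16.000.
Posterior odds = 0.030928 × 16.000 = 0.49485, so P(H|E) = 0.49485/(1+0.49485) = 0.3310. Then P(¬H|E) = 1 − 0.3310 = 0.6690.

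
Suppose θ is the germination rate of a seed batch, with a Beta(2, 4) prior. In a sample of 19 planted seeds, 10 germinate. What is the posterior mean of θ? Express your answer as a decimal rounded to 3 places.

The binomial likelihood is conjugate to the Beta prior: with 10 successes and 9 failures, the posterior is Beta(2+10, 4+9) = Beta(12, 13).
Posterior mean = α/(α+β) = 12/25 = 0.480.

Posterior mean ≈ 0.480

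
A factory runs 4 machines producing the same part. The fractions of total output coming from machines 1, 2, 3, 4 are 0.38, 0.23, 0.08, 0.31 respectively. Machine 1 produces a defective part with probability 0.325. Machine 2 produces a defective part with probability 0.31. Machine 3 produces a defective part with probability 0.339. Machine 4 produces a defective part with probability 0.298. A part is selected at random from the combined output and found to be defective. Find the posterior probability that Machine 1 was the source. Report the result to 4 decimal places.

P(defective|M1) = 0.325; P(defective|M2) = 0.31; P(defective|M3) = 0.339; P(defective|M4) = 0.298.
Prior × likelihood for each source: 0.38·0.325=0.1235, 0.23·0.31=0.07130, 0.08·0.339=0.02712, 0.31·0.298=0.09238. Summing gives P(defective) = 0.31430.
P(Machine 1 | defective) = 0.1235 / 0.31430 = 0.3929.

Posterior probability ≈ 0.3929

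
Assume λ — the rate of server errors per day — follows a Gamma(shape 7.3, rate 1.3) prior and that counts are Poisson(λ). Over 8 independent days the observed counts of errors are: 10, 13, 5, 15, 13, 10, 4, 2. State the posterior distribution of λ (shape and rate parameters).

The Poisson likelihood adds the total count to the shape and the number of exposure periods to the rate. Here ∑xᵢ = 72 and n = 8, so shape 7.3→79.3 and rate 1.3→9.3.

Posterior: Gamma(shape=79.3, rate=9.3)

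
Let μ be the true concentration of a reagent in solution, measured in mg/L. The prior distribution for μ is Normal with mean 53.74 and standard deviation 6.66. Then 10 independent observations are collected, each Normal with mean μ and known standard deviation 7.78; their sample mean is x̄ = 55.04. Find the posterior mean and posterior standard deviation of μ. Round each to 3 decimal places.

Posterior mean ≈ 54.884; posterior SD ≈ 2.308

Prior precision 1/τ₀² = 1/6.66² = 0.0225451; data precision n/σ² = 10/7.78² = 0.165212.
Posterior precision = 0.0225451 + 0.165212 = 0.187757, giving posterior SD = 1/√0.187757 = 2.308.
Posterior mean = (0.0225451·53.74 + 0.165212·55.04) / 0.187757 = 54.884.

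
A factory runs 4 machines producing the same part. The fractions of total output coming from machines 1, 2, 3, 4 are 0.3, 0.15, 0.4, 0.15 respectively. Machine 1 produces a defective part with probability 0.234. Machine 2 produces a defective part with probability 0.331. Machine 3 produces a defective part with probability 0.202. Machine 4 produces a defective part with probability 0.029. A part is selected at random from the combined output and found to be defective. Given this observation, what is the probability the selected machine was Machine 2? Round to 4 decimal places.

P(defective|M1) = 0.234; P(defective|M2) = 0.331; P(defective|M3) = 0.202; P(defective|M4) = 0.029.
Prior × likelihood for each source: 0.3·0.234=0.07020, 0.15·0.331=0.04965, 0.4·0.202=0.08080, 0.15·0.029=0.004350. Summing gives P(defective) = 0.20500.
P(Machine 2 | defective) = 0.04965 / 0.20500 = 0.2422.

Posterior probability ≈ 0.2422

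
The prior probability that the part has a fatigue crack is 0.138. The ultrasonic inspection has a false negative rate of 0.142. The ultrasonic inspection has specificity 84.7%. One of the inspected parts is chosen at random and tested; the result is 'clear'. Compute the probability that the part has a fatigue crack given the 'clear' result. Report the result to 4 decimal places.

Write H for 'the part has a fatigue crack'. Prior odds H:¬H = 0.138/0.862 = 0.16009. For the 'clear' outcome, the likelihood ratio is 0.142/0.847 = 0.16765.
Posterior odds = 0.16009 × 0.16765 = 0.026840, so P(H|E) = 0.026840/(1+0.026840) = 0.0261.

P(H | E) ≈ 0.0261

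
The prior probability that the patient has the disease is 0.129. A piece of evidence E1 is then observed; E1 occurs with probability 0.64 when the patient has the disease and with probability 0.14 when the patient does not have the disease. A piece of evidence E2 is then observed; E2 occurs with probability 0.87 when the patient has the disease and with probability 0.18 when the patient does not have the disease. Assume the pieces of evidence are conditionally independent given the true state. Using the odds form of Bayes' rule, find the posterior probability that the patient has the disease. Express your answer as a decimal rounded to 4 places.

Posterior probability ≈ 0.7659

Prior odds = 0.129/(1−0.129) = 0.14811.
Likelihood ratio for E1 = 0.64/0.14 = 4.5714.
Likelihood ratio for E2 = 0.87/0.18 = 4.8333.
Posterior odds = prior odds × LR₁ × LR₂ = 3.2724.
Posterior probability = odds/(1+odds) = 3.2724/4.2724 = 0.7659.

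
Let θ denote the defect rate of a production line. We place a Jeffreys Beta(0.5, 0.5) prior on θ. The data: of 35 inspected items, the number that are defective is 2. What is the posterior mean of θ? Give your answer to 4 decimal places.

Posterior mean ≈ 0.0694

The binomial likelihood is conjugate to the Beta prior: with 2 successes and 33 failures, the posterior is Beta(0.5+2, 0.5+33) = Beta(2.5, 33.5).
Posterior mean = α/(α+β) = 2.5/36 = 0.0694.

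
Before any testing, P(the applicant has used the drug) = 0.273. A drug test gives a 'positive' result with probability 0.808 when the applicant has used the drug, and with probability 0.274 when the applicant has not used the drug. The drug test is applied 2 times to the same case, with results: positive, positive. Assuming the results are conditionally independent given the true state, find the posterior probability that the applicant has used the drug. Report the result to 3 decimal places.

With H the event that the applicant has used the drug, the joint likelihood of the observed sequence is P(data|H) = 0.808·0.808 = 0.65286 and P(data|¬H) = 0.274·0.274 = 0.075076.
Bayes: P(H|data) = 0.273·0.65286 / (0.273·0.65286 + 0.727·0.075076) = 0.17823/0.23281 = 0.7656.

Posterior P(H) ≈ 0.766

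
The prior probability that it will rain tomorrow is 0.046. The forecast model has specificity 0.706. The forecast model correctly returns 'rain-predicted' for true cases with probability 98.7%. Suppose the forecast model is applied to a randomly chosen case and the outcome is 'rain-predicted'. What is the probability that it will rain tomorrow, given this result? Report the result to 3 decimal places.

P(H | E) ≈ 0.139

Write H for 'it will rain tomorrow'. Prior odds H:¬H = 0.046/0.954 = 0.048218. For the 'rain-predicted' outcome, the likelihood ratio is 0.987/0.294 = 3.3571.
Posterior odds = 0.048218 × 3.3571 = 0.16187, so P(H|E) = 0.16187/(1+0.16187) = 0.139.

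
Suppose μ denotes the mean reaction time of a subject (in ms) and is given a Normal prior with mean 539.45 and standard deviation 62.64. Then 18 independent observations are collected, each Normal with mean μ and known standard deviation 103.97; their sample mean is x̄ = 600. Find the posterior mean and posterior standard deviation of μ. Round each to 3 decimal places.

With known σ, the Normal prior is conjugate. Weight on the data is w = (n/σ²)/(n/σ² + 1/τ₀²) = 0.00166516/(0.00166516+0.00025486) = 0.86726.
Posterior mean = w·x̄ + (1−w)·μ₀ = 0.86726·600 + 0.13274·539.45 = 591.963. Posterior variance = 1/(0.00166516+0.00025486) = 520.828, so SD = 22.822.

Posterior mean ≈ 591.963; posterior SD ≈ 22.822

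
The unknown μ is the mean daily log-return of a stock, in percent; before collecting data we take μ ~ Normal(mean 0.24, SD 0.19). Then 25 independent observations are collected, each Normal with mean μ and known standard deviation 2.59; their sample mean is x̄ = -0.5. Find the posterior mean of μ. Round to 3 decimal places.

Posterior mean ≈ 0.152

Prior precision 1/τ₀² = 1/0.19² = 27.7008; data precision n/σ² = 25/2.59² = 3.72684.
Posterior precision = 27.7008 + 3.72684 = 31.4277.
Posterior mean = (27.7008·0.24 + 3.72684·-0.5) / 31.4277 = 0.152.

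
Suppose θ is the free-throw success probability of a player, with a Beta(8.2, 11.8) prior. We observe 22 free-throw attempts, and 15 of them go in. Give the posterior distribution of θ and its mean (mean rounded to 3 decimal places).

Posterior: Beta(23.2, 18.8); mean ≈ 0.552

The binomial likelihood is conjugate to the Beta prior: with 15 successes and 7 failures, the posterior is Beta(8.2+15, 11.8+7) = Beta(23.2, 18.8).
Posterior mean = α/(α+β) = 23.2/42 = 0.552.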